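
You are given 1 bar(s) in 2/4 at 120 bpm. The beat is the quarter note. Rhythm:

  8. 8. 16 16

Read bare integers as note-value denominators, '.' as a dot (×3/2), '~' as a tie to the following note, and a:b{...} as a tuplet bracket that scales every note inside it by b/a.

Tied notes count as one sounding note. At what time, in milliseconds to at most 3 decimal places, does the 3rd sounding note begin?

note 3 onset = 3/2b = 750.0ms

1. 0.0ms @ 0 + 375.0ms (3/4)
2. 375.0ms @ 3/4 + 375.0ms (3/4)
3. 750.0ms @ 3/2 + 125.0ms (1/4)
4. 875.0ms @ 7/4 + 125.0ms (1/4)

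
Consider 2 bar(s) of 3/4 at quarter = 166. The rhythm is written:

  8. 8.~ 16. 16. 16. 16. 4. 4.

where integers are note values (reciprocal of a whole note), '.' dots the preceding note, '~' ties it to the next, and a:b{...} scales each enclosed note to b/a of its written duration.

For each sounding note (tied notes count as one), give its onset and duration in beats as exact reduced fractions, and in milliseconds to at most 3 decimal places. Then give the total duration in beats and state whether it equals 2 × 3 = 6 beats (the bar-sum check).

1) 0.0ms=0b +271.084ms=3/4b
2) 271.084ms=3/4b +406.627ms=9/8b
3) 677.711ms=15/8b +135.542ms=3/8b
4) 813.253ms=9/4b +135.542ms=3/8b
5) 948.795ms=21/8b +135.542ms=3/8b
6) 1084.337ms=3b +542.169ms=3/2b
7) 1626.506ms=9/2b +542.169ms=3/2b
Σ=6b of 6 (166bpm 3/4) — PASS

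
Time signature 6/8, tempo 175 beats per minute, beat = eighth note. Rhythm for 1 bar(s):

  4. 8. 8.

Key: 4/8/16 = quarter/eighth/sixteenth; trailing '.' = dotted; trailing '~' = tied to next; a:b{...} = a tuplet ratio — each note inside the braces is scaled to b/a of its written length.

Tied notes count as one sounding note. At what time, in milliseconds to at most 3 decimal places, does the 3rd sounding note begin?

note 3 onset = 9/2b = 1542.857ms

1. 0.0ms @ 0 + 1028.571ms (3)
2. 1028.571ms @ 3 + 514.286ms (3/2)
3. 1542.857ms @ 9/2 + 514.286ms (3/2)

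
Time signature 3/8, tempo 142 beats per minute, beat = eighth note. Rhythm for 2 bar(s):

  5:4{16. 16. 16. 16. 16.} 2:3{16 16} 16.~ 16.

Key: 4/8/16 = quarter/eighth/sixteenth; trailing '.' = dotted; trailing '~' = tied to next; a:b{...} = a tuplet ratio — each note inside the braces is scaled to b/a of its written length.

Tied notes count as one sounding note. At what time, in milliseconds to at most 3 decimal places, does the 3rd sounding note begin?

note 3 onset = 6/5b = 507.042ms

1. 0.0ms @ 0 + 253.521ms (3/5)
2. 253.521ms @ 3/5 + 253.521ms (3/5)
3. 507.042ms @ 6/5 + 253.521ms (3/5)
4. 760.563ms @ 9/5 + 253.521ms (3/5)
5. 1014.085ms @ 12/5 + 253.521ms (3/5)
6. 1267.606ms @ 3 + 316.901ms (3/4)
7. 1584.507ms @ 15/4 + 316.901ms (3/4)
8. 1901.408ms @ 9/2 + 633.803ms (3/2)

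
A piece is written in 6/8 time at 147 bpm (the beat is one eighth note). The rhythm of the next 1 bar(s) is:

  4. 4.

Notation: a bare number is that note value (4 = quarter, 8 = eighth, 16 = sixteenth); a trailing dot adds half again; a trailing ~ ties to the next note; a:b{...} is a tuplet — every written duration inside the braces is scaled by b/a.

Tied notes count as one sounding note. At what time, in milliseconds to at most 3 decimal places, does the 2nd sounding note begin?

note 2 onset = 3b = 1224.49ms

1. 0.0ms @ 0 + 1224.49ms (3)
2. 1224.49ms @ 3 + 1224.49ms (3)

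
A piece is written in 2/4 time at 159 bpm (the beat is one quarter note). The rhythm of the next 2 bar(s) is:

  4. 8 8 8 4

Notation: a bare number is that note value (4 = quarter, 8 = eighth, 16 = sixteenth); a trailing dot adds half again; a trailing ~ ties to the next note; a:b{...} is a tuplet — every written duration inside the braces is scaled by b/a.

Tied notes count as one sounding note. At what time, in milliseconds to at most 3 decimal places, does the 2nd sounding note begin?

note 2 onset = 3/2b = 566.038ms

1. 0.0ms @ 0 + 566.038ms (3/2)
2. 566.038ms @ 3/2 + 188.679ms (1/2)
3. 754.717ms @ 2 + 188.679ms (1/2)
4. 943.396ms @ 5/2 + 188.679ms (1/2)
5. 1132.075ms @ 3 + 377.358ms (1)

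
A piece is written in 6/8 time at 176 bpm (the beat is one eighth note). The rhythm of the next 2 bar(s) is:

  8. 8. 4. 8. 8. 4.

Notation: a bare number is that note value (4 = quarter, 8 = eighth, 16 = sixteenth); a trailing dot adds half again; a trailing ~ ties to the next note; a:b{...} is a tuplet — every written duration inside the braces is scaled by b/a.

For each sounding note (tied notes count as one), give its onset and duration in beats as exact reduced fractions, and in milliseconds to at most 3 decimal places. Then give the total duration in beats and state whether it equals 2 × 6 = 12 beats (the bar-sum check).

1) 0.0ms=0b +511.364ms=3/2b
2) 511.364ms=3/2b +511.364ms=3/2b
3) 1022.727ms=3b +1022.727ms=3b
4) 2045.455ms=6b +511.364ms=3/2b
5) 2556.818ms=15/2b +511.364ms=3/2b
6) 3068.182ms=9b +1022.727ms=3b
Σ=12b of 12 (176bpm 6/8) — PASS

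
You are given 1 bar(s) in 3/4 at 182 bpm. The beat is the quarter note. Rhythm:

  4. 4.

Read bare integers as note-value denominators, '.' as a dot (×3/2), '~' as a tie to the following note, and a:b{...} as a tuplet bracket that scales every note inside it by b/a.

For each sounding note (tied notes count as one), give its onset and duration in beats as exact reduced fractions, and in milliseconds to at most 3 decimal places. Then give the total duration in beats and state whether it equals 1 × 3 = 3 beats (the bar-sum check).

1) 0.0ms=0b +494.505ms=3/2b
2) 494.505ms=3/2b +494.505ms=3/2b
Σ=3b of 3 (182bpm 3/4) — PASS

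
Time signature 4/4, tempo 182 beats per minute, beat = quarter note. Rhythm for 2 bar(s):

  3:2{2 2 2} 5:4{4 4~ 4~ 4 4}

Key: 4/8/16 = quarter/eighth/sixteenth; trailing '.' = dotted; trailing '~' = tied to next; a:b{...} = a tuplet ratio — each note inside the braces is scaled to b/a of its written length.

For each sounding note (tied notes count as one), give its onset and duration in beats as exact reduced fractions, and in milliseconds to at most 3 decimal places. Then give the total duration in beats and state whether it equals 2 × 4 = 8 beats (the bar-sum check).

1) 0.0ms=0b +439.56ms=4/3b
2) 439.56ms=4/3b +439.56ms=4/3b
3) 879.121ms=8/3b +439.56ms=4/3b
4) 1318.681ms=4b +263.736ms=4/5b
5) 1582.418ms=24/5b +791.209ms=12/5b
6) 2373.626ms=36/5b +263.736ms=4/5b
Σ=8b of 8 (182bpm 4/4) — PASS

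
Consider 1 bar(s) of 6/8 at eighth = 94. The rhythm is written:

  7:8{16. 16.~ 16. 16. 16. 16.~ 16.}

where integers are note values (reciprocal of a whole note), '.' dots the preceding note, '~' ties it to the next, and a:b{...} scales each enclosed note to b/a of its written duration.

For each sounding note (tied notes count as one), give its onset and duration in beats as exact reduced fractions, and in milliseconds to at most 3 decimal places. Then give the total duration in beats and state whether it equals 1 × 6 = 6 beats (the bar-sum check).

1) 0.0ms=0b +547.112ms=6/7b
2) 547.112ms=6/7b +1094.225ms=12/7b
3) 1641.337ms=18/7b +547.112ms=6/7b
4) 2188.45ms=24/7b +547.112ms=6/7b
5) 2735.562ms=30/7b +1094.225ms=12/7b
Σ=6b of 6 (94bpm 6/8) — PASS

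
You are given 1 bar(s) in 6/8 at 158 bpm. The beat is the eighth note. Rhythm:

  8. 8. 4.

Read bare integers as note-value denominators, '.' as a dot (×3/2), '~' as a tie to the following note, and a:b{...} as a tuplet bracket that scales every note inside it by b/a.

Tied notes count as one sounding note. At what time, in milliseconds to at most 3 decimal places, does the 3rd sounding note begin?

note 3 onset = 3b = 1139.241ms

1. 0.0ms @ 0 + 569.62ms (3/2)
2. 569.62ms @ 3/2 + 569.62ms (3/2)
3. 1139.241ms @ 3 + 1139.241ms (3)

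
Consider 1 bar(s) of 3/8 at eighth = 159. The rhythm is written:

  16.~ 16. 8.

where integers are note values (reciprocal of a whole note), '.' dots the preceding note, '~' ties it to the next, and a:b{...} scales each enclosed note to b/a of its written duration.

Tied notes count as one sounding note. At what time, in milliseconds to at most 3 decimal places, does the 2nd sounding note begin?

note 2 onset = 3/2b = 566.038ms

1. 0.0ms @ 0 + 566.038ms (3/2)
2. 566.038ms @ 3/2 + 566.038ms (3/2)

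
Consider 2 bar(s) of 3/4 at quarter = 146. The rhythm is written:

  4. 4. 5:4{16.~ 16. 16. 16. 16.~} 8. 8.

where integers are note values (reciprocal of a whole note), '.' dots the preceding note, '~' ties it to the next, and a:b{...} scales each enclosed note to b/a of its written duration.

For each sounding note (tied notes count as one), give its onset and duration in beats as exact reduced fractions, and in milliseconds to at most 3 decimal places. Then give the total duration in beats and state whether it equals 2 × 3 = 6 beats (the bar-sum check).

1) 0.0ms=0b +616.438ms=3/2b
2) 616.438ms=3/2b +616.438ms=3/2b
3) 1232.877ms=3b +246.575ms=3/5b
4) 1479.452ms=18/5b +123.288ms=3/10b
5) 1602.74ms=39/10b +123.288ms=3/10b
6) 1726.027ms=21/5b +431.507ms=21/20b
7) 2157.534ms=21/4b +308.219ms=3/4b
Σ=6b of 6 (146bpm 3/4) — PASS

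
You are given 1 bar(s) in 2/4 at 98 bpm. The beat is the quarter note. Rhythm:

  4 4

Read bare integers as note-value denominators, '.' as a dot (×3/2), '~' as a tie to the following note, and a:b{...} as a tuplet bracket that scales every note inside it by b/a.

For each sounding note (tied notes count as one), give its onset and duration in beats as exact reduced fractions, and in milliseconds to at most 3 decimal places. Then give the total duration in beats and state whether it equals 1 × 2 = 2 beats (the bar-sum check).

1) 0.0ms=0b +612.245ms=1b
2) 612.245ms=1b +612.245ms=1b
Σ=2b of 2 (98bpm 2/4) — PASS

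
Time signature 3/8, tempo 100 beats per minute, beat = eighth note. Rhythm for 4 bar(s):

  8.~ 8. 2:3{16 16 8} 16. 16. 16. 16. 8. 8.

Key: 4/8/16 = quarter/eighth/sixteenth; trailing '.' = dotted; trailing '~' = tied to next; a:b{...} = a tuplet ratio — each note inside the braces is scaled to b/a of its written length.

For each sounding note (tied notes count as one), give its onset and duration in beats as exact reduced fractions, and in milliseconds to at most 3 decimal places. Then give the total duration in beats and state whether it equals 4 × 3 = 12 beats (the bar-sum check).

1) 0.0ms=0b +1800.0ms=3b
2) 1800.0ms=3b +450.0ms=3/4b
3) 2250.0ms=15/4b +450.0ms=3/4b
4) 2700.0ms=9/2b +900.0ms=3/2b
5) 3600.0ms=6b +450.0ms=3/4b
6) 4050.0ms=27/4b +450.0ms=3/4b
7) 4500.0ms=15/2b +450.0ms=3/4b
8) 4950.0ms=33/4b +450.0ms=3/4b
9) 5400.0ms=9b +900.0ms=3/2b
10) 6300.0ms=21/2b +900.0ms=3/2b
Σ=12b of 12 (100bpm 3/8) — PASS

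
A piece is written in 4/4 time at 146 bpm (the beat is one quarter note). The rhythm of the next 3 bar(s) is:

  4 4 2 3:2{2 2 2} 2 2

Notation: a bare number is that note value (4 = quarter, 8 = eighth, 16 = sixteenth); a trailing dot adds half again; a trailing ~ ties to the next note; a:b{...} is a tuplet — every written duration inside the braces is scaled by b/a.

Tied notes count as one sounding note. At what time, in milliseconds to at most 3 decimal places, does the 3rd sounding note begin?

note 3 onset = 2b = 821.918ms

1. 0.0ms @ 0 + 410.959ms (1)
2. 410.959ms @ 1 + 410.959ms (1)
3. 821.918ms @ 2 + 821.918ms (2)
4. 1643.836ms @ 4 + 547.945ms (4/3)
5. 2191.781ms @ 16/3 + 547.945ms (4/3)
6. 2739.726ms @ 20/3 + 547.945ms (4/3)
7. 3287.671ms @ 8 + 821.918ms (2)
8. 4109.589ms @ 10 + 821.918ms (2)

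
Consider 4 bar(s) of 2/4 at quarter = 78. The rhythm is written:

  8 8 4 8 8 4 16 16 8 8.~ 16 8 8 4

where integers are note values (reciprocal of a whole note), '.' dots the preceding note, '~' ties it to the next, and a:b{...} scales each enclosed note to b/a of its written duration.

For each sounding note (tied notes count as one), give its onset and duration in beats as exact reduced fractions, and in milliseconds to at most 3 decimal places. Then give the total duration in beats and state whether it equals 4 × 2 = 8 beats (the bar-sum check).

1) 0.0ms=0b +384.615ms=1/2b
2) 384.615ms=1/2b +384.615ms=1/2b
3) 769.231ms=1b +769.231ms=1b
4) 1538.462ms=2b +384.615ms=1/2b
5) 1923.077ms=5/2b +384.615ms=1/2b
6) 2307.692ms=3b +769.231ms=1b
7) 3076.923ms=4b +192.308ms=1/4b
8) 3269.231ms=17/4b +192.308ms=1/4b
9) 3461.538ms=9/2b +384.615ms=1/2b
10) 3846.154ms=5b +769.231ms=1b
11) 4615.385ms=6b +384.615ms=1/2b
12) 5000.0ms=13/2b +384.615ms=1/2b
13) 5384.615ms=7b +769.231ms=1b
Σ=8b of 8 (78bpm 2/4) — PASS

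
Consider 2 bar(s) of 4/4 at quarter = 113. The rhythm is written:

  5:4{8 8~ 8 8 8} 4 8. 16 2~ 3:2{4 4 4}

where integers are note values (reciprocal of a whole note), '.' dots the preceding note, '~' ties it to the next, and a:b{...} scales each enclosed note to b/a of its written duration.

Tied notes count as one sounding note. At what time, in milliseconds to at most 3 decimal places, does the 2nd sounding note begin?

note 2 onset = 2/5b = 212.389ms

1. 0.0ms @ 0 + 212.389ms (2/5)
2. 212.389ms @ 2/5 + 424.779ms (4/5)
3. 637.168ms @ 6/5 + 212.389ms (2/5)
4. 849.558ms @ 8/5 + 212.389ms (2/5)
5. 1061.947ms @ 2 + 530.973ms (1)
6. 1592.92ms @ 3 + 398.23ms (3/4)
7. 1991.15ms @ 15/4 + 132.743ms (1/4)
8. 2123.894ms @ 4 + 1415.929ms (8/3)
9. 3539.823ms @ 20/3 + 353.982ms (2/3)
10. 3893.805ms @ 22/3 + 353.982ms (2/3)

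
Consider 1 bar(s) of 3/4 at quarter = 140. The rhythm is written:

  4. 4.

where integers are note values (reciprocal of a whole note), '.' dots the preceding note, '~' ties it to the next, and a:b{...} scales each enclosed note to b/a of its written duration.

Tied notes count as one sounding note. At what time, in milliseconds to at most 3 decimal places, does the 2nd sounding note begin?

1. 0.0ms @ 0 + 642.857ms (3/2)
2. 642.857ms @ 3/2 + 642.857ms (3/2)

note 2 onset = 3/2b = 642.857ms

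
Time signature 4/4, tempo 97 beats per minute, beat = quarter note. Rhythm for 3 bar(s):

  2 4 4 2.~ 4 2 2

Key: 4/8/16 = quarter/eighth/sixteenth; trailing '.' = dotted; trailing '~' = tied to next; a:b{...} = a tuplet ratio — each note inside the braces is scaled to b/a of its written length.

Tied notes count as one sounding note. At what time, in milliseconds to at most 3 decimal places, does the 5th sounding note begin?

note 5 onset = 8b = 4948.454ms

1. 0.0ms @ 0 + 1237.113ms (2)
2. 1237.113ms @ 2 + 618.557ms (1)
3. 1855.67ms @ 3 + 618.557ms (1)
4. 2474.227ms @ 4 + 2474.227ms (4)
5. 4948.454ms @ 8 + 1237.113ms (2)
6. 6185.567ms @ 10 + 1237.113ms (2)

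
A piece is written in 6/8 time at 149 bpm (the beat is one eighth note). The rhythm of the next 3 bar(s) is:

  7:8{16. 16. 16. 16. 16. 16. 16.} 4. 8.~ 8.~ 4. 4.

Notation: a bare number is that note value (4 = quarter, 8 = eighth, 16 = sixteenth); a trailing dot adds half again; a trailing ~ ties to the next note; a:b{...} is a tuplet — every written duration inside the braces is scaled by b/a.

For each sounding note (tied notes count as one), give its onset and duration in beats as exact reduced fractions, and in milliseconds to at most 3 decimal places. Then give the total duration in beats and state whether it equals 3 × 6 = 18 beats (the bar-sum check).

1) 0.0ms=0b +345.158ms=6/7b
2) 345.158ms=6/7b +345.158ms=6/7b
3) 690.316ms=12/7b +345.158ms=6/7b
4) 1035.475ms=18/7b +345.158ms=6/7b
5) 1380.633ms=24/7b +345.158ms=6/7b
6) 1725.791ms=30/7b +345.158ms=6/7b
7) 2070.949ms=36/7b +345.158ms=6/7b
8) 2416.107ms=6b +1208.054ms=3b
9) 3624.161ms=9b +2416.107ms=6b
10) 6040.268ms=15b +1208.054ms=3b
Σ=18b of 18 (149bpm 6/8) — PASS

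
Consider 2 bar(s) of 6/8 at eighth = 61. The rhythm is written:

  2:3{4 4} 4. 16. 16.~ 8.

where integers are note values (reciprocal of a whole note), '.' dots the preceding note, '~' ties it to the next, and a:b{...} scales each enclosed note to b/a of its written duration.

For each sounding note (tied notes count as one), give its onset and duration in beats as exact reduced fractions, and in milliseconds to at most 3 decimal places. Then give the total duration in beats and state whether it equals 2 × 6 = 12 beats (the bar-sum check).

1) 0.0ms=0b +2950.82ms=3b
2) 2950.82ms=3b +2950.82ms=3b
3) 5901.639ms=6b +2950.82ms=3b
4) 8852.459ms=9b +737.705ms=3/4b
5) 9590.164ms=39/4b +2213.115ms=9/4b
Σ=12b of 12 (61bpm 6/8) — PASS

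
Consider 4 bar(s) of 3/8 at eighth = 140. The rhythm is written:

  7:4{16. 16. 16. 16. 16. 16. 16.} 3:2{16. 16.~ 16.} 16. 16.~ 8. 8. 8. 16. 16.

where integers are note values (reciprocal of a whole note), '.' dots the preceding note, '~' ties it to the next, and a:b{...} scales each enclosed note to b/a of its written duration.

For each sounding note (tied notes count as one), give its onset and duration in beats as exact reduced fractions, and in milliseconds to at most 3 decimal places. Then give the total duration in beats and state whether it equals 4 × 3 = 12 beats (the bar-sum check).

1) 0.0ms=0b +183.673ms=3/7b
2) 183.673ms=3/7b +183.673ms=3/7b
3) 367.347ms=6/7b +183.673ms=3/7b
4) 551.02ms=9/7b +183.673ms=3/7b
5) 734.694ms=12/7b +183.673ms=3/7b
6) 918.367ms=15/7b +183.673ms=3/7b
7) 1102.041ms=18/7b +183.673ms=3/7b
8) 1285.714ms=3b +214.286ms=1/2b
9) 1500.0ms=7/2b +428.571ms=1b
10) 1928.571ms=9/2b +321.429ms=3/4b
11) 2250.0ms=21/4b +964.286ms=9/4b
12) 3214.286ms=15/2b +642.857ms=3/2b
13) 3857.143ms=9b +642.857ms=3/2b
14) 4500.0ms=21/2b +321.429ms=3/4b
15) 4821.429ms=45/4b +321.429ms=3/4b
Σ=12b of 12 (140bpm 3/8) — PASS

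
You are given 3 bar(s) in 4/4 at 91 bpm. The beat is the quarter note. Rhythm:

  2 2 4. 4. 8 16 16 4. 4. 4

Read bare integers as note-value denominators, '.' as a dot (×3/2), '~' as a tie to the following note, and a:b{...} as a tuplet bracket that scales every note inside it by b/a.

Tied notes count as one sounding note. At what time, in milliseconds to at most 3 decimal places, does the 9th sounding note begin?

note 9 onset = 19/2b = 6263.736ms

1. 0.0ms @ 0 + 1318.681ms (2)
2. 1318.681ms @ 2 + 1318.681ms (2)
3. 2637.363ms @ 4 + 989.011ms (3/2)
4. 3626.374ms @ 11/2 + 989.011ms (3/2)
5. 4615.385ms @ 7 + 329.67ms (1/2)
6. 4945.055ms @ 15/2 + 164.835ms (1/4)
7. 5109.89ms @ 31/4 + 164.835ms (1/4)
8. 5274.725ms @ 8 + 989.011ms (3/2)
9. 6263.736ms @ 19/2 + 989.011ms (3/2)
10. 7252.747ms @ 11 + 659.341ms (1)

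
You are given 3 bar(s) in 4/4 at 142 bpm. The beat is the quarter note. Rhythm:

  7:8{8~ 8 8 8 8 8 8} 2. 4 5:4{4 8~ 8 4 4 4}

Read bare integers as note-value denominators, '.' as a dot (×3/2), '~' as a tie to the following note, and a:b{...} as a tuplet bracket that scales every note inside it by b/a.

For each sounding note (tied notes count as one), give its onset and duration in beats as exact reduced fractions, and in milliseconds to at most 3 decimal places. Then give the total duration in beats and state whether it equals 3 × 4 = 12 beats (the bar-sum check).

1) 0.0ms=0b +482.897ms=8/7b
2) 482.897ms=8/7b +241.449ms=4/7b
3) 724.346ms=12/7b +241.449ms=4/7b
4) 965.795ms=16/7b +241.449ms=4/7b
5) 1207.243ms=20/7b +241.449ms=4/7b
6) 1448.692ms=24/7b +241.449ms=4/7b
7) 1690.141ms=4b +1267.606ms=3b
8) 2957.746ms=7b +422.535ms=1b
9) 3380.282ms=8b +338.028ms=4/5b
10) 3718.31ms=44/5b +338.028ms=4/5b
11) 4056.338ms=48/5b +338.028ms=4/5b
12) 4394.366ms=52/5b +338.028ms=4/5b
13) 4732.394ms=56/5b +338.028ms=4/5b
Σ=12b of 12 (142bpm 4/4) — PASS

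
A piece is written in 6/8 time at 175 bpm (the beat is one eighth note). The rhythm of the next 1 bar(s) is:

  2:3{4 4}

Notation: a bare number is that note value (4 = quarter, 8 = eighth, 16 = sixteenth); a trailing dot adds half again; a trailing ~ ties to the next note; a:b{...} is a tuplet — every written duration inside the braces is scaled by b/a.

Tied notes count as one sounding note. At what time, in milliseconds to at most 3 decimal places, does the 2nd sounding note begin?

note 2 onset = 3b = 1028.571ms

1. 0.0ms @ 0 + 1028.571ms (3)
2. 1028.571ms @ 3 + 1028.571ms (3)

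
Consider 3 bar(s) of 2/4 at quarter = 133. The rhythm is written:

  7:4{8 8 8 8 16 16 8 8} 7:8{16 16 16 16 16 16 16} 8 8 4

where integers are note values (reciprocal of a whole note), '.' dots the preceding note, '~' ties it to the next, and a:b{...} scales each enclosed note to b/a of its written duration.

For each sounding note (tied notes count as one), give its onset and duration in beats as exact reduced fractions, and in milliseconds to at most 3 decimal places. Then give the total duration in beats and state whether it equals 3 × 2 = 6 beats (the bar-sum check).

1) 0.0ms=0b +128.894ms=2/7b
2) 128.894ms=2/7b +128.894ms=2/7b
3) 257.787ms=4/7b +128.894ms=2/7b
4) 386.681ms=6/7b +128.894ms=2/7b
5) 515.575ms=8/7b +64.447ms=1/7b
6) 580.021ms=9/7b +64.447ms=1/7b
7) 644.468ms=10/7b +128.894ms=2/7b
8) 773.362ms=12/7b +128.894ms=2/7b
9) 902.256ms=2b +128.894ms=2/7b
10) 1031.149ms=16/7b +128.894ms=2/7b
11) 1160.043ms=18/7b +128.894ms=2/7b
12) 1288.937ms=20/7b +128.894ms=2/7b
13) 1417.83ms=22/7b +128.894ms=2/7b
14) 1546.724ms=24/7b +128.894ms=2/7b
15) 1675.618ms=26/7b +128.894ms=2/7b
16) 1804.511ms=4b +225.564ms=1/2b
17) 2030.075ms=9/2b +225.564ms=1/2b
18) 2255.639ms=5b +451.128ms=1b
Σ=6b of 6 (133bpm 2/4) — PASS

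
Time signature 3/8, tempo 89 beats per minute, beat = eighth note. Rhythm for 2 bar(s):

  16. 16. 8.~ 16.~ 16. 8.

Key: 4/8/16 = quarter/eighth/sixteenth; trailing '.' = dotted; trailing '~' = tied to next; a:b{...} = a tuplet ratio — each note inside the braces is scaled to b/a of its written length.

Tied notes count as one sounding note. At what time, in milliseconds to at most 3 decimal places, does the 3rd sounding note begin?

1. 0.0ms @ 0 + 505.618ms (3/4)
2. 505.618ms @ 3/4 + 505.618ms (3/4)
3. 1011.236ms @ 3/2 + 2022.472ms (3)
4. 3033.708ms @ 9/2 + 1011.236ms (3/2)

note 3 onset = 3/2b = 1011.236ms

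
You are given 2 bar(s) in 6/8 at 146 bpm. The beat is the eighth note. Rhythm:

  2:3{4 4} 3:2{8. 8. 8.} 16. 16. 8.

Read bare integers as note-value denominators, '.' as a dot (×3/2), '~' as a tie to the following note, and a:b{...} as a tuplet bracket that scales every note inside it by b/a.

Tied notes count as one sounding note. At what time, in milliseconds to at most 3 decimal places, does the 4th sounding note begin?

note 4 onset = 7b = 2876.712ms

1. 0.0ms @ 0 + 1232.877ms (3)
2. 1232.877ms @ 3 + 1232.877ms (3)
3. 2465.753ms @ 6 + 410.959ms (1)
4. 2876.712ms @ 7 + 410.959ms (1)
5. 3287.671ms @ 8 + 410.959ms (1)
6. 3698.63ms @ 9 + 308.219ms (3/4)
7. 4006.849ms @ 39/4 + 308.219ms (3/4)
8. 4315.068ms @ 21/2 + 616.438ms (3/2)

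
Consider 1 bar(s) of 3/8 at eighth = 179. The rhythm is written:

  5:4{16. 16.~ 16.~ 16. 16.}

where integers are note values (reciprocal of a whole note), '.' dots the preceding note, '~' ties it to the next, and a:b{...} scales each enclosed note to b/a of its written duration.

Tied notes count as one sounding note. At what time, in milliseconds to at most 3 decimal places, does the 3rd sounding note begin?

note 3 onset = 12/5b = 804.469ms

1. 0.0ms @ 0 + 201.117ms (3/5)
2. 201.117ms @ 3/5 + 603.352ms (9/5)
3. 804.469ms @ 12/5 + 201.117ms (3/5)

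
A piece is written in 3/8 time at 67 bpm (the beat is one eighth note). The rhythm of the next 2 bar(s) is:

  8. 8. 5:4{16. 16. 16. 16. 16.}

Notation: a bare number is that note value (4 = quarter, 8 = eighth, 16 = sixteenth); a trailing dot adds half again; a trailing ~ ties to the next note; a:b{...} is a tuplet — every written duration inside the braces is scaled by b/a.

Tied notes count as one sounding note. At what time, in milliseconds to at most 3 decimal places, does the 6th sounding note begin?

note 6 onset = 24/5b = 4298.507ms

1. 0.0ms @ 0 + 1343.284ms (3/2)
2. 1343.284ms @ 3/2 + 1343.284ms (3/2)
3. 2686.567ms @ 3 + 537.313ms (3/5)
4. 3223.881ms @ 18/5 + 537.313ms (3/5)
5. 3761.194ms @ 21/5 + 537.313ms (3/5)
6. 4298.507ms @ 24/5 + 537.313ms (3/5)
7. 4835.821ms @ 27/5 + 537.313ms (3/5)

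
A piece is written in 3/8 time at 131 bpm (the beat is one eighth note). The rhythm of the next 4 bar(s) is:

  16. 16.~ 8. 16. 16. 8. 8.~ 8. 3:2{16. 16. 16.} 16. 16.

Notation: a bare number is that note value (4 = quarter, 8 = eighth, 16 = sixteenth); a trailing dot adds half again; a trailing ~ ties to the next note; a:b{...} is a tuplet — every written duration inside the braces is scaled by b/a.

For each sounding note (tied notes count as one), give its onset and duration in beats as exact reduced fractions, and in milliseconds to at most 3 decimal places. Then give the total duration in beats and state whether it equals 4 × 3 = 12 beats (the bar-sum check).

1) 0.0ms=0b +343.511ms=3/4b
2) 343.511ms=3/4b +1030.534ms=9/4b
3) 1374.046ms=3b +343.511ms=3/4b
4) 1717.557ms=15/4b +343.511ms=3/4b
5) 2061.069ms=9/2b +687.023ms=3/2b
6) 2748.092ms=6b +1374.046ms=3b
7) 4122.137ms=9b +229.008ms=1/2b
8) 4351.145ms=19/2b +229.008ms=1/2b
9) 4580.153ms=10b +229.008ms=1/2b
10) 4809.16ms=21/2b +343.511ms=3/4b
11) 5152.672ms=45/4b +343.511ms=3/4b
Σ=12b of 12 (131bpm 3/8) — PASS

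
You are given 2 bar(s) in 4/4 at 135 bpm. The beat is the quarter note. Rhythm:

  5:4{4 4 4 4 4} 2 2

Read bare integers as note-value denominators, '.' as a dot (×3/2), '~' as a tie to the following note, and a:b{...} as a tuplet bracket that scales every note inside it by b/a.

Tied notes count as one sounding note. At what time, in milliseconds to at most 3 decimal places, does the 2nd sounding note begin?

1. 0.0ms @ 0 + 355.556ms (4/5)
2. 355.556ms @ 4/5 + 355.556ms (4/5)
3. 711.111ms @ 8/5 + 355.556ms (4/5)
4. 1066.667ms @ 12/5 + 355.556ms (4/5)
5. 1422.222ms @ 16/5 + 355.556ms (4/5)
6. 1777.778ms @ 4 + 888.889ms (2)
7. 2666.667ms @ 6 + 888.889ms (2)

note 2 onset = 4/5b = 355.556ms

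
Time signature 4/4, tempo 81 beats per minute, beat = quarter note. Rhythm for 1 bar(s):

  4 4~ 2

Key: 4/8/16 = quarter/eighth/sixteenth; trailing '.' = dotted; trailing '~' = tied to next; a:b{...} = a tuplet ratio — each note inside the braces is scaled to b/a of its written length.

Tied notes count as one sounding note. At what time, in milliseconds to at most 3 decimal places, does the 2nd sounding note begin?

note 2 onset = 1b = 740.741ms

1. 0.0ms @ 0 + 740.741ms (1)
2. 740.741ms @ 1 + 2222.222ms (3)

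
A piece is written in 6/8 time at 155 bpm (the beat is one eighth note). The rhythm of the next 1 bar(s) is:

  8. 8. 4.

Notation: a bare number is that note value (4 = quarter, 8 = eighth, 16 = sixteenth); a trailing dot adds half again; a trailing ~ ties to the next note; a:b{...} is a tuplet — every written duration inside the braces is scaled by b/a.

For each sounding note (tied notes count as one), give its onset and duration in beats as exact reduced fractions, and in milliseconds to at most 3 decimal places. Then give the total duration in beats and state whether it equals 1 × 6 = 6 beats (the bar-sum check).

1) 0.0ms=0b +580.645ms=3/2b
2) 580.645ms=3/2b +580.645ms=3/2b
3) 1161.29ms=3b +1161.29ms=3b
Σ=6b of 6 (155bpm 6/8) — PASS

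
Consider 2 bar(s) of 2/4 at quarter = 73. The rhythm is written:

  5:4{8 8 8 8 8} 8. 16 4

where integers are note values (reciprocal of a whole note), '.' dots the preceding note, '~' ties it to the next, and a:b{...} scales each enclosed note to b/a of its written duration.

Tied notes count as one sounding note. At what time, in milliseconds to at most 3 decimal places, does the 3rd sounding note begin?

note 3 onset = 4/5b = 657.534ms

1. 0.0ms @ 0 + 328.767ms (2/5)
2. 328.767ms @ 2/5 + 328.767ms (2/5)
3. 657.534ms @ 4/5 + 328.767ms (2/5)
4. 986.301ms @ 6/5 + 328.767ms (2/5)
5. 1315.068ms @ 8/5 + 328.767ms (2/5)
6. 1643.836ms @ 2 + 616.438ms (3/4)
7. 2260.274ms @ 11/4 + 205.479ms (1/4)
8. 2465.753ms @ 3 + 821.918ms (1)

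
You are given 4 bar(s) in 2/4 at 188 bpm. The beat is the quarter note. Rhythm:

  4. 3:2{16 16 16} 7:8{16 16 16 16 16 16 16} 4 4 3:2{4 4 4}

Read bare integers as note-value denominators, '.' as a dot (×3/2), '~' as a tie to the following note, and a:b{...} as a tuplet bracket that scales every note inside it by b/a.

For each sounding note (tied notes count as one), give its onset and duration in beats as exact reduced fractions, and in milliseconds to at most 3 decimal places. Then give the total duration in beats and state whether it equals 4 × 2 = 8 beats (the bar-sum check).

1) 0.0ms=0b +478.723ms=3/2b
2) 478.723ms=3/2b +53.191ms=1/6b
3) 531.915ms=5/3b +53.191ms=1/6b
4) 585.106ms=11/6b +53.191ms=1/6b
5) 638.298ms=2b +91.185ms=2/7b
6) 729.483ms=16/7b +91.185ms=2/7b
7) 820.669ms=18/7b +91.185ms=2/7b
8) 911.854ms=20/7b +91.185ms=2/7b
9) 1003.04ms=22/7b +91.185ms=2/7b
10) 1094.225ms=24/7b +91.185ms=2/7b
11) 1185.41ms=26/7b +91.185ms=2/7b
12) 1276.596ms=4b +319.149ms=1b
13) 1595.745ms=5b +319.149ms=1b
14) 1914.894ms=6b +212.766ms=2/3b
15) 2127.66ms=20/3b +212.766ms=2/3b
16) 2340.426ms=22/3b +212.766ms=2/3b
Σ=8b of 8 (188bpm 2/4) — PASS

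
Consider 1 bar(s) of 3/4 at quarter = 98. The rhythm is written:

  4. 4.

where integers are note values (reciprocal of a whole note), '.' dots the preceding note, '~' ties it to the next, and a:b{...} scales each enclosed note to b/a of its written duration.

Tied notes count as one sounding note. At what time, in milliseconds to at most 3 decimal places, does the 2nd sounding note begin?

1. 0.0ms @ 0 + 918.367ms (3/2)
2. 918.367ms @ 3/2 + 918.367ms (3/2)

note 2 onset = 3/2b = 918.367ms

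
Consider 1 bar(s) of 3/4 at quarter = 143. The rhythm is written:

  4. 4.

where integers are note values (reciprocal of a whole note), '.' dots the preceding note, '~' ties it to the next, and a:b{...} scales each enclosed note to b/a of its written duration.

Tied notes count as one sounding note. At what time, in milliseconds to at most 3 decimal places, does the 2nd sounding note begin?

note 2 onset = 3/2b = 629.371ms

1. 0.0ms @ 0 + 629.371ms (3/2)
2. 629.371ms @ 3/2 + 629.371ms (3/2)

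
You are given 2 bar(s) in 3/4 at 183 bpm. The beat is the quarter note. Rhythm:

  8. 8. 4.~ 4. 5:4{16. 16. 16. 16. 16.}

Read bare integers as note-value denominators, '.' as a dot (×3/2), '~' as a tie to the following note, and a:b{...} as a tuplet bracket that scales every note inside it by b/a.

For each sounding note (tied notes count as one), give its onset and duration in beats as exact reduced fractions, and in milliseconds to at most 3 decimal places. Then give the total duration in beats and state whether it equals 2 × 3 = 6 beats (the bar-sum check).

1) 0.0ms=0b +245.902ms=3/4b
2) 245.902ms=3/4b +245.902ms=3/4b
3) 491.803ms=3/2b +983.607ms=3b
4) 1475.41ms=9/2b +98.361ms=3/10b
5) 1573.77ms=24/5b +98.361ms=3/10b
6) 1672.131ms=51/10b +98.361ms=3/10b
7) 1770.492ms=27/5b +98.361ms=3/10b
8) 1868.852ms=57/10b +98.361ms=3/10b
Σ=6b of 6 (183bpm 3/4) — PASS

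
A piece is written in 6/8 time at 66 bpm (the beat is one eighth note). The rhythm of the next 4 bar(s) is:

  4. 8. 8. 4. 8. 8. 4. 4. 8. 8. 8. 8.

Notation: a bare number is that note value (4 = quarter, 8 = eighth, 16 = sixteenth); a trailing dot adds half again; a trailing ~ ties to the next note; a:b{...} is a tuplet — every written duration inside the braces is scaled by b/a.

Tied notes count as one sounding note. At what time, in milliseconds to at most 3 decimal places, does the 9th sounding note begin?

note 9 onset = 18b = 16363.636ms

1. 0.0ms @ 0 + 2727.273ms (3)
2. 2727.273ms @ 3 + 1363.636ms (3/2)
3. 4090.909ms @ 9/2 + 1363.636ms (3/2)
4. 5454.545ms @ 6 + 2727.273ms (3)
5. 8181.818ms @ 9 + 1363.636ms (3/2)
6. 9545.455ms @ 21/2 + 1363.636ms (3/2)
7. 10909.091ms @ 12 + 2727.273ms (3)
8. 13636.364ms @ 15 + 2727.273ms (3)
9. 16363.636ms @ 18 + 1363.636ms (3/2)
10. 17727.273ms @ 39/2 + 1363.636ms (3/2)
11. 19090.909ms @ 21 + 1363.636ms (3/2)
12. 20454.545ms @ 45/2 + 1363.636ms (3/2)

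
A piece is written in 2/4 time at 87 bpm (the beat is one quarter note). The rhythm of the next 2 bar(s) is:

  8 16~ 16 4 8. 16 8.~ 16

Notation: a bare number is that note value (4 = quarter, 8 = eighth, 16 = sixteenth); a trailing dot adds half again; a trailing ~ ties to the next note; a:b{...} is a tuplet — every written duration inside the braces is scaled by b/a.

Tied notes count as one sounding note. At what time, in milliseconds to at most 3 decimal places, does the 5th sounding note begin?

1. 0.0ms @ 0 + 344.828ms (1/2)
2. 344.828ms @ 1/2 + 344.828ms (1/2)
3. 689.655ms @ 1 + 689.655ms (1)
4. 1379.31ms @ 2 + 517.241ms (3/4)
5. 1896.552ms @ 11/4 + 172.414ms (1/4)
6. 2068.966ms @ 3 + 689.655ms (1)

note 5 onset = 11/4b = 1896.552ms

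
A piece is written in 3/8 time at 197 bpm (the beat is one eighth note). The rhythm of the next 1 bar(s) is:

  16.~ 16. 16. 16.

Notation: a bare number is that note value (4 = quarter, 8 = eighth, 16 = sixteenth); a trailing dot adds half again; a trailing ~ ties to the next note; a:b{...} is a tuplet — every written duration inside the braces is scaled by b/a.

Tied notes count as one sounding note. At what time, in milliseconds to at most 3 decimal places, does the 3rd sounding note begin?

1. 0.0ms @ 0 + 456.853ms (3/2)
2. 456.853ms @ 3/2 + 228.426ms (3/4)
3. 685.279ms @ 9/4 + 228.426ms (3/4)

note 3 onset = 9/4b = 685.279ms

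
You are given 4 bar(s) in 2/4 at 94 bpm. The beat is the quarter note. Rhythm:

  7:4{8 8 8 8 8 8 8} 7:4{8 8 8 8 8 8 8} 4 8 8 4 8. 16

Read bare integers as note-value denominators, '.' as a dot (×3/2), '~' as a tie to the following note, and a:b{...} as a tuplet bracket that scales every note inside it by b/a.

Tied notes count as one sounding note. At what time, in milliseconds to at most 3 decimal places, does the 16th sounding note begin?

1. 0.0ms @ 0 + 182.371ms (2/7)
2. 182.371ms @ 2/7 + 182.371ms (2/7)
3. 364.742ms @ 4/7 + 182.371ms (2/7)
4. 547.112ms @ 6/7 + 182.371ms (2/7)
5. 729.483ms @ 8/7 + 182.371ms (2/7)
6. 911.854ms @ 10/7 + 182.371ms (2/7)
7. 1094.225ms @ 12/7 + 182.371ms (2/7)
8. 1276.596ms @ 2 + 182.371ms (2/7)
9. 1458.967ms @ 16/7 + 182.371ms (2/7)
10. 1641.337ms @ 18/7 + 182.371ms (2/7)
11. 1823.708ms @ 20/7 + 182.371ms (2/7)
12. 2006.079ms @ 22/7 + 182.371ms (2/7)
13. 2188.45ms @ 24/7 + 182.371ms (2/7)
14. 2370.821ms @ 26/7 + 182.371ms (2/7)
15. 2553.191ms @ 4 + 638.298ms (1)
16. 3191.489ms @ 5 + 319.149ms (1/2)
17. 3510.638ms @ 11/2 + 319.149ms (1/2)
18. 3829.787ms @ 6 + 638.298ms (1)
19. 4468.085ms @ 7 + 478.723ms (3/4)
20. 4946.809ms @ 31/4 + 159.574ms (1/4)

note 16 onset = 5b = 3191.489ms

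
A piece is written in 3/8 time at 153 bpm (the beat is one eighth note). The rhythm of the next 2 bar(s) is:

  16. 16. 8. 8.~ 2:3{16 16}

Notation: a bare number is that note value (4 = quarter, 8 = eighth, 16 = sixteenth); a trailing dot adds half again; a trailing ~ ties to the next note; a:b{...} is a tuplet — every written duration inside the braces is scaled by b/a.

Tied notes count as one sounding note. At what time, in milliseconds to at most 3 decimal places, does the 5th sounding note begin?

note 5 onset = 21/4b = 2058.824ms

1. 0.0ms @ 0 + 294.118ms (3/4)
2. 294.118ms @ 3/4 + 294.118ms (3/4)
3. 588.235ms @ 3/2 + 588.235ms (3/2)
4. 1176.471ms @ 3 + 882.353ms (9/4)
5. 2058.824ms @ 21/4 + 294.118ms (3/4)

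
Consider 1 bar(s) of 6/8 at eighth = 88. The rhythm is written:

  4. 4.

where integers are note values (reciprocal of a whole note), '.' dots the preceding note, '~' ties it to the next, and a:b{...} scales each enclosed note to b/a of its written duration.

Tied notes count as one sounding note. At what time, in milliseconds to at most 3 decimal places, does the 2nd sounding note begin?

note 2 onset = 3b = 2045.455ms

1. 0.0ms @ 0 + 2045.455ms (3)
2. 2045.455ms @ 3 + 2045.455ms (3)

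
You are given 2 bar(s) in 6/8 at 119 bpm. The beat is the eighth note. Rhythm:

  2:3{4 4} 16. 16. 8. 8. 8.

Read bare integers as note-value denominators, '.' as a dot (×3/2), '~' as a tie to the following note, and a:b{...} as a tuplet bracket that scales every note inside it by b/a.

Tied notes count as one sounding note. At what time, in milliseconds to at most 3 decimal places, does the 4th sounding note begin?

note 4 onset = 27/4b = 3403.361ms

1. 0.0ms @ 0 + 1512.605ms (3)
2. 1512.605ms @ 3 + 1512.605ms (3)
3. 3025.21ms @ 6 + 378.151ms (3/4)
4. 3403.361ms @ 27/4 + 378.151ms (3/4)
5. 3781.513ms @ 15/2 + 756.303ms (3/2)
6. 4537.815ms @ 9 + 756.303ms (3/2)
7. 5294.118ms @ 21/2 + 756.303ms (3/2)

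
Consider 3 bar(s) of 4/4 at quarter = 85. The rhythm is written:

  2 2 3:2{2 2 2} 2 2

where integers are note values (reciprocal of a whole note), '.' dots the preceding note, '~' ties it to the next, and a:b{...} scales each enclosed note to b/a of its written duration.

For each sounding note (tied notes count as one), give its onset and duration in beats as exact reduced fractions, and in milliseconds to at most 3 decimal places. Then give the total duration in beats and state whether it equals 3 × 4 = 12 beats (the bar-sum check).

1) 0.0ms=0b +1411.765ms=2b
2) 1411.765ms=2b +1411.765ms=2b
3) 2823.529ms=4b +941.176ms=4/3b
4) 3764.706ms=16/3b +941.176ms=4/3b
5) 4705.882ms=20/3b +941.176ms=4/3b
6) 5647.059ms=8b +1411.765ms=2b
7) 7058.824ms=10b +1411.765ms=2b
Σ=12b of 12 (85bpm 4/4) — PASS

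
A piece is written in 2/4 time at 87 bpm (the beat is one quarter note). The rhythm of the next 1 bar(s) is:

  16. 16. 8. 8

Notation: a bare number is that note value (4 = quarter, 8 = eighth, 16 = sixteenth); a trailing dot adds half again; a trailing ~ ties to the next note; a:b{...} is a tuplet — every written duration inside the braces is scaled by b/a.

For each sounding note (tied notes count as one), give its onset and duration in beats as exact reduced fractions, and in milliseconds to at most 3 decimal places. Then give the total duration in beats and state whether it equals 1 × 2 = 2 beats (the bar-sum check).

1) 0.0ms=0b +258.621ms=3/8b
2) 258.621ms=3/8b +258.621ms=3/8b
3) 517.241ms=3/4b +517.241ms=3/4b
4) 1034.483ms=3/2b +344.828ms=1/2b
Σ=2b of 2 (87bpm 2/4) — PASS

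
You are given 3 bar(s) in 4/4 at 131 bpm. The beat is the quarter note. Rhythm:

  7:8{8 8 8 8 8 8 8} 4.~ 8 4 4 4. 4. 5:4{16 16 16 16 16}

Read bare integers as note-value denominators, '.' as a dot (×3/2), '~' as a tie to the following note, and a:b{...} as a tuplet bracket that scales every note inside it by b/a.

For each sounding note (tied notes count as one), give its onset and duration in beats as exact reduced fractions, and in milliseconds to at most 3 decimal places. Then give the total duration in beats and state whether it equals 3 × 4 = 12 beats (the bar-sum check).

1) 0.0ms=0b +261.723ms=4/7b
2) 261.723ms=4/7b +261.723ms=4/7b
3) 523.446ms=8/7b +261.723ms=4/7b
4) 785.169ms=12/7b +261.723ms=4/7b
5) 1046.892ms=16/7b +261.723ms=4/7b
6) 1308.615ms=20/7b +261.723ms=4/7b
7) 1570.338ms=24/7b +261.723ms=4/7b
8) 1832.061ms=4b +916.031ms=2b
9) 2748.092ms=6b +458.015ms=1b
10) 3206.107ms=7b +458.015ms=1b
11) 3664.122ms=8b +687.023ms=3/2b
12) 4351.145ms=19/2b +687.023ms=3/2b
13) 5038.168ms=11b +91.603ms=1/5b
14) 5129.771ms=56/5b +91.603ms=1/5b
15) 5221.374ms=57/5b +91.603ms=1/5b
16) 5312.977ms=58/5b +91.603ms=1/5b
17) 5404.58ms=59/5b +91.603ms=1/5b
Σ=12b of 12 (131bpm 4/4) — PASS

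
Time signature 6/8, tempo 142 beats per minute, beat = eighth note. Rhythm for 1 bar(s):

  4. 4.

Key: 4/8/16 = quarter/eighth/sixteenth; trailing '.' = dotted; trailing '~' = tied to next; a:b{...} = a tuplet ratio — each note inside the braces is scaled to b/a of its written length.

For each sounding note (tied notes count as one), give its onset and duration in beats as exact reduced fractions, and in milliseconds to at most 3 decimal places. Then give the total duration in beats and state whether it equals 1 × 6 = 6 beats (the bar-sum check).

1) 0.0ms=0b +1267.606ms=3b
2) 1267.606ms=3b +1267.606ms=3b
Σ=6b of 6 (142bpm 6/8) — PASS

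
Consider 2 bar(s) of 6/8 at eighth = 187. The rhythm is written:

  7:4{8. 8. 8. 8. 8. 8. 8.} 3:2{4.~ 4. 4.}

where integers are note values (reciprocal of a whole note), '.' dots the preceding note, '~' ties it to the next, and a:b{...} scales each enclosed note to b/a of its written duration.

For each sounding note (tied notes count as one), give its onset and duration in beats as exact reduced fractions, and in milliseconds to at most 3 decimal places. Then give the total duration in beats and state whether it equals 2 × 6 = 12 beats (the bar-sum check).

1) 0.0ms=0b +275.019ms=6/7b
2) 275.019ms=6/7b +275.019ms=6/7b
3) 550.038ms=12/7b +275.019ms=6/7b
4) 825.057ms=18/7b +275.019ms=6/7b
5) 1100.076ms=24/7b +275.019ms=6/7b
6) 1375.095ms=30/7b +275.019ms=6/7b
7) 1650.115ms=36/7b +275.019ms=6/7b
8) 1925.134ms=6b +1283.422ms=4b
9) 3208.556ms=10b +641.711ms=2b
Σ=12b of 12 (187bpm 6/8) — PASS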